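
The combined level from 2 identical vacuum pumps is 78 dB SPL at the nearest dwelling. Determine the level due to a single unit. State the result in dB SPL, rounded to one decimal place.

75.0 dB SPL

2 equal contributions raise the level by 10·log₁₀ 2 = 3.010 dB, so each unit alone gives 78 − 3.010.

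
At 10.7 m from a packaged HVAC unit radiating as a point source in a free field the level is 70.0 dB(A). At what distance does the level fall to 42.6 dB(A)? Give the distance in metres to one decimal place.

The 27.4 dB drop corresponds to a distance ratio of 10^(27.4/20) for a point source.
r₂ = 10.7·10^((70.0−42.6)/20) = 10.7·10^(27.4/20) = 250.83 m.

250.8 m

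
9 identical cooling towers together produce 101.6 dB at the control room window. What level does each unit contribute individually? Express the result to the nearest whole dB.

9 equal contributions raise the level by 10·log₁₀ 9 = 9.542 dB, so each unit alone gives 101.6 − 9.542.

92 dB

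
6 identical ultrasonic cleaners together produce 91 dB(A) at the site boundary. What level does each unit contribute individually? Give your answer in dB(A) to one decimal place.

83.2 dB(A)

Dividing the total intensity by 6 lowers the level by 10·log₁₀ 6 = 7.782 dB: L₁ = 91 − 7.782.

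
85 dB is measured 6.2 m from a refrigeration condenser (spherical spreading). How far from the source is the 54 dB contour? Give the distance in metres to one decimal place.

The 31.0 dB drop corresponds to a distance ratio of 10^(31.0/20) for a point source.
r₂ = 6.2·10^((85−54)/20) = 6.2·10^(31.0/20) = 219.98 m.

220.0 m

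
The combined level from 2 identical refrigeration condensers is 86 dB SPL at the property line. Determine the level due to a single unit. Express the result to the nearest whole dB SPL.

2 equal contributions raise the level by 10·log₁₀ 2 = 3.010 dB, so each unit alone gives 86 − 3.010.

83 dB SPL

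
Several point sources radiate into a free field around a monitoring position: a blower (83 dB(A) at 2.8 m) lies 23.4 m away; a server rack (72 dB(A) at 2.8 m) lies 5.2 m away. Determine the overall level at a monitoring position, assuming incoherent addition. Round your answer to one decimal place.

Apply inverse-square spreading to bring every level to the receiver, then sum 10^(L/10).
blower: 83 − 20·log₁₀(23.4/2.8) = 83 − 18.44 = 64.56 dB(A).
server rack: 72 − 20·log₁₀(5.2/2.8) = 72 − 5.38 = 66.62 dB(A).
Σ 10^(L/10) = 7.452e+06 → L_total = 10·log₁₀(7.452e+06) = 68.72 dB(A).

68.7 dB(A)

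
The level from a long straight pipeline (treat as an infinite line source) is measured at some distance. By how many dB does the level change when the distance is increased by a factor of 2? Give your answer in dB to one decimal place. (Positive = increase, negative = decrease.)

A line source loses 3 dB per doubling of distance; generally ΔL = −10·log₁₀(r₂/r₁).
ΔL = −10·log₁₀(2) = -3.01 dB.

-3.0 dB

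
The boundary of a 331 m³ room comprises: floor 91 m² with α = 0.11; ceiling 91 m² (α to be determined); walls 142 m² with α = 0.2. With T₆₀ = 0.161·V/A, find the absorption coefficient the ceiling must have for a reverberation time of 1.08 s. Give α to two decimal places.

0.12

From T₆₀ = 0.161·V/A, the target T₆₀ = 1.08 s needs A = 0.161·331/1.08 = 49.34 m².
Absorption from the other surfaces = 91·0.11 + 142·0.2 = 38.41 m², so the ceiling must supply 10.93 m² over 91 m².
α = 10.93/91 = 0.120.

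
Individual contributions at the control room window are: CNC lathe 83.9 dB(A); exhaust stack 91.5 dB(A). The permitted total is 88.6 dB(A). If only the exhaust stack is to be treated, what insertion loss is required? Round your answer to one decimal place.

4.7 dB

Everything except the exhaust stack sums to 10^(83.9/10) = 2.455e+08 in linear terms, 83.90 dB(A).
To meet 88.6 dB(A) overall, the treated exhaust stack may contribute at most 10^(88.6/10) − 2.455e+08 = 4.790e+08, i.e. 86.80 dB(A).
Required insertion loss = 91.5 − 86.80 = 4.70 dB.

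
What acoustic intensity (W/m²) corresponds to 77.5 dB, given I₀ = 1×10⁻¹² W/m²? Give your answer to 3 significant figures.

5.62e-05 W/m²

L = 10·log₁₀(I/I₀) ⇒ I = I₀·10^(L/10) = 10⁻¹² × 10^7.75.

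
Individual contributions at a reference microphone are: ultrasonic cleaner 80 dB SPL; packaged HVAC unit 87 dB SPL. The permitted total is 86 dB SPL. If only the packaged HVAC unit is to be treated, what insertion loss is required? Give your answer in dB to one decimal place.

Fixed contribution from the other source: Σ 10^(L/10) = 10^(80/10) = 1.000e+08 (80.00 dB SPL).
The limit corresponds to 10^(86/10) = 3.981e+08; subtracting the fixed part leaves 2.981e+08 for the packaged HVAC unit, i.e. 84.74 dB SPL.
So the packaged HVAC unit must be reduced from 87 to 84.74 dB SPL: IL = 2.26 dB.

2.3 dB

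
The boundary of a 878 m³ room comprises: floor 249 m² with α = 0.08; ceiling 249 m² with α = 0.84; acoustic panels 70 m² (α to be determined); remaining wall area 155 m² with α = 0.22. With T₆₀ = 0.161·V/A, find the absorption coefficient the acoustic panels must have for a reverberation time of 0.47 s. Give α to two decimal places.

From T₆₀ = 0.161·V/A, the target T₆₀ = 0.47 s needs A = 0.161·878/0.47 = 300.76 m².
Absorption from the other surfaces = 249·0.08 + 249·0.84 + 155·0.22 = 263.18 m², so the acoustic panels must supply 37.58 m² over 70 m².
α = 37.58/70 = 0.537.

0.54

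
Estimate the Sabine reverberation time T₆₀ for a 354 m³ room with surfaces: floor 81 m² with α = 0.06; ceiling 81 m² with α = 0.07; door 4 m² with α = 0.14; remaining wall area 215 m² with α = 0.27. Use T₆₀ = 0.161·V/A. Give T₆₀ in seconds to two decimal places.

0.82 s

Summing Sᵢαᵢ: 81·0.06 + 81·0.07 + 4·0.14 + 215·0.27 = 69.14 m².
T₆₀ = 0.161 × 354 / 69.14 = 0.824 s.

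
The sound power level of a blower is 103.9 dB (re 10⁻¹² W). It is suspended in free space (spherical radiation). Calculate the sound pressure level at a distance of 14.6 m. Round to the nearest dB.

70 dB

Free-field spherical radiation: L_p = L_w − 10·log₁₀(4π·r²), r = 14.6 m.
4π·r² = 2679 m², 10·log₁₀ of that is 34.279 dB.
L_p = 103.9 − 34.279 = 69.62 dB.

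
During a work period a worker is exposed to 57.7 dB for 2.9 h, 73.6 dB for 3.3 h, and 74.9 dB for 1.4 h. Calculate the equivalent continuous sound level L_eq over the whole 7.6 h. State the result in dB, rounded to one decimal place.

72.0 dB

The energy average is taken in the linear domain: L_eq = 10·log₁₀[(Σ tᵢ·10^(Lᵢ/10))/T], T = 7.6 h.
Σ tᵢ·10^(Lᵢ/10) = 2.9·10^(57.7/10) + 3.3·10^(73.6/10) + 1.4·10^(74.9/10) = 1.206e+08.
L_eq = 10·log₁₀(1.206e+08/7.6) = 72.00 dB.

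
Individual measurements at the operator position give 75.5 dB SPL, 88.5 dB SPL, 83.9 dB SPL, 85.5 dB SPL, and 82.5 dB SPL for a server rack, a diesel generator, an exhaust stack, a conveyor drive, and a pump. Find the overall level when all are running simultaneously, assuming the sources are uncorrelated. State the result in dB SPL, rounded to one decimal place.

91.8 dB SPL

Incoherent sources combine by intensity addition: L_total = 10·log₁₀(Σ 10^(L_i/10)).
Σ 10^(L/10) = 10^(75.5/10) + 10^(88.5/10) + 10^(83.9/10) + 10^(85.5/10) + 10^(82.5/10) = 1.522e+09.
L_total = 10·log₁₀(1.522e+09) = 91.82 dB SPL.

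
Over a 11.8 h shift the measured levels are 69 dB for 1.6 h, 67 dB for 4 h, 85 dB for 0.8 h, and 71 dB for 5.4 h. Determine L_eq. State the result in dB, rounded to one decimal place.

74.8 dB

L_eq = 10·log₁₀[(1/T)·Σ tᵢ·10^(Lᵢ/10)] with T = 11.8 h.
Σ tᵢ·10^(Lᵢ/10) = 1.6·10^(69/10) + 4·10^(67/10) + 0.8·10^(85/10) + 5.4·10^(71/10) = 3.537e+08.
L_eq = 10·log₁₀(3.537e+08/11.8) = 74.77 dB.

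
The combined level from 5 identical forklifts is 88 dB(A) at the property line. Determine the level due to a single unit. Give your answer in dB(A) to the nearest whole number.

5 equal contributions raise the level by 10·log₁₀ 5 = 6.990 dB, so each unit alone gives 88 − 6.990.

81 dB(A)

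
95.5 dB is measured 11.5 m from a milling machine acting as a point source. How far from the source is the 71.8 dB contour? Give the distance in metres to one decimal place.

176.1 m

For a point source L₁ − L₂ = 20·log₁₀(r₂/r₁), so r₂ = r₁·10^((L₁−L₂)/20).
r₂ = 11.5·10^((95.5−71.8)/20) = 11.5·10^(23.7/20) = 176.08 m.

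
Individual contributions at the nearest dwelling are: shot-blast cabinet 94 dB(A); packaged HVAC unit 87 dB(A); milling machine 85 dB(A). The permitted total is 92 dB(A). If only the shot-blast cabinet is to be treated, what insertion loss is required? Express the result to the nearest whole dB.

Fixed contribution from the other sources: Σ 10^(L/10) = 10^(87/10) + 10^(85/10) = 8.174e+08 (89.12 dB(A)).
The limit corresponds to 10^(92/10) = 1.585e+09; subtracting the fixed part leaves 7.675e+08 for the shot-blast cabinet, i.e. 88.85 dB(A).
Required insertion loss = 94 − 88.85 = 5.15 dB.

5 dB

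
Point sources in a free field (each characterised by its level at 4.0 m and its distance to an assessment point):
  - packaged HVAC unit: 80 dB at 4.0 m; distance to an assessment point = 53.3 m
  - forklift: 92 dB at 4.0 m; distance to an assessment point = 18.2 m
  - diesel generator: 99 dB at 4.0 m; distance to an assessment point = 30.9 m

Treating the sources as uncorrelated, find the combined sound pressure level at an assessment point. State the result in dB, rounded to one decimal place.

83.2 dB

Apply inverse-square spreading to bring every level to the receiver, then sum 10^(L/10).
packaged HVAC unit: 80 − 20·log₁₀(53.3/4.0) = 80 − 22.49 = 57.51 dB.
forklift: 92 − 20·log₁₀(18.2/4.0) = 92 − 13.16 = 78.84 dB.
diesel generator: 99 − 20·log₁₀(30.9/4.0) = 99 − 17.76 = 81.24 dB.
Σ 10^(L/10) = 2.102e+08 → L_total = 10·log₁₀(2.102e+08) = 83.23 dB.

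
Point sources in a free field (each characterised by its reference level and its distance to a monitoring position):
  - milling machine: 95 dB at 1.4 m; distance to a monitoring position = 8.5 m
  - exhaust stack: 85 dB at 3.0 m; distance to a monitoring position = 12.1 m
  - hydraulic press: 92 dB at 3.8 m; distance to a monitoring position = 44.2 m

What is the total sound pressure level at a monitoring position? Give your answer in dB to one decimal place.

80.7 dB

Apply inverse-square spreading to bring every level to the receiver, then sum 10^(L/10).
milling machine: 95 − 20·log₁₀(8.5/1.4) = 95 − 15.67 = 79.33 dB.
exhaust stack: 85 − 20·log₁₀(12.1/3.0) = 85 − 12.11 = 72.89 dB.
hydraulic press: 92 − 20·log₁₀(44.2/3.8) = 92 − 21.31 = 70.69 dB.
Σ 10^(L/10) = 1.169e+08 → L_total = 10·log₁₀(1.169e+08) = 80.68 dB.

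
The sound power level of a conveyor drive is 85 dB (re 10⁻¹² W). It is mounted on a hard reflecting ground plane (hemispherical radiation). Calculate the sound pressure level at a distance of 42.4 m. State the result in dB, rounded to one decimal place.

Free-field hemispherical radiation: L_p = L_w − 10·log₁₀(2π·r²), r = 42.4 m.
2π·r² = 1.13e+04 m², 10·log₁₀ of that is 40.529 dB.
L_p = 85 − 40.529 = 44.47 dB.

44.5 dB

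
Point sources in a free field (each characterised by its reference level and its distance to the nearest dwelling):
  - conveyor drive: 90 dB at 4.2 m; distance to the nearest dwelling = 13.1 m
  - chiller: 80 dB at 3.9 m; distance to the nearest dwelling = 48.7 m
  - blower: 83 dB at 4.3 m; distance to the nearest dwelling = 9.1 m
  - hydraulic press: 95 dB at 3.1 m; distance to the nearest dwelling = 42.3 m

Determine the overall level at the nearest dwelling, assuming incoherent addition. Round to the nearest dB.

Apply inverse-square spreading to bring every level to the receiver, then sum 10^(L/10).
conveyor drive: 90 − 20·log₁₀(13.1/4.2) = 90 − 9.88 = 80.12 dB.
chiller: 80 − 20·log₁₀(48.7/3.9) = 80 − 21.93 = 58.07 dB.
blower: 83 − 20·log₁₀(9.1/4.3) = 83 − 6.51 = 76.49 dB.
hydraulic press: 95 − 20·log₁₀(42.3/3.1) = 95 − 22.70 = 72.30 dB.
Σ 10^(L/10) = 1.650e+08 → L_total = 10·log₁₀(1.650e+08) = 82.17 dB.

82 dB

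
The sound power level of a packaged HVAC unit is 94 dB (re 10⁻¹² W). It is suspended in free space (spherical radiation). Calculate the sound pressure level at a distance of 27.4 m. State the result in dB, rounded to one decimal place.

Free-field spherical radiation: L_p = L_w − 10·log₁₀(4π·r²), r = 27.4 m.
4π·r² = 9434 m², 10·log₁₀ of that is 39.747 dB.
L_p = 94 − 39.747 = 54.25 dB.

54.3 dB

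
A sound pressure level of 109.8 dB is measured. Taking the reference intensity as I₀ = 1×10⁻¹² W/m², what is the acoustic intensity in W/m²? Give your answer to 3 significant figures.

0.0955 W/m²

I = I₀·10^(L/10) = 10⁻¹² × 10^(109.8/10) = 10^(-1.020).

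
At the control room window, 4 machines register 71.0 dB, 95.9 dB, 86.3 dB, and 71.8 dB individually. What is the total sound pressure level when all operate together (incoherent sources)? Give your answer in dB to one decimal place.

96.4 dB

For uncorrelated sources the intensities add, so convert each level to linear form, sum, and take 10·log₁₀ of the total.
Σ 10^(L/10) = 10^(71.0/10) + 10^(95.9/10) + 10^(86.3/10) + 10^(71.8/10) = 4.345e+09.
L_total = 10·log₁₀(4.345e+09) = 96.38 dB.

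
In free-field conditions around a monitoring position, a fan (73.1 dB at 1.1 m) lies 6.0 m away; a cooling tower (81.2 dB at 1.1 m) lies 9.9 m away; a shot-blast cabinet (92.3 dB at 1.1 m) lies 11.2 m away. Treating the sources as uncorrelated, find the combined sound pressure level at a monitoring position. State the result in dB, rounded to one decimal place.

72.7 dB

First find each source's level at the receiver (point-source: −20·log₁₀(r/r_ref)), then combine on an intensity basis.
fan: 73.1 − 20·log₁₀(6.0/1.1) = 73.1 − 14.74 = 58.36 dB.
cooling tower: 81.2 − 20·log₁₀(9.9/1.1) = 81.2 − 19.08 = 62.12 dB.
shot-blast cabinet: 92.3 − 20·log₁₀(11.2/1.1) = 92.3 − 20.16 = 72.14 dB.
Σ 10^(L/10) = 1.870e+07 → L_total = 10·log₁₀(1.870e+07) = 72.72 dB.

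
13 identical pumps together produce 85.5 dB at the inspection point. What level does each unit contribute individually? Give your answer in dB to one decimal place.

For N identical incoherent sources L_total = L₁ + 10·log₁₀ N, so L₁ = 85.5 − 10·log₁₀(13) = 85.5 − 11.139.

74.4 dB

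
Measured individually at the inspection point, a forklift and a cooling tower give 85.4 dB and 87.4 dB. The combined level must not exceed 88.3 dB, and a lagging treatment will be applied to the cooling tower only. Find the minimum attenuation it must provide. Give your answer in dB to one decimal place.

2.2 dB

The untreated sources together contribute 10^(85.4/10) = 3.467e+08, i.e. 85.40 dB.
The limit corresponds to 10^(88.3/10) = 6.761e+08; subtracting the fixed part leaves 3.293e+08 for the cooling tower, i.e. 85.18 dB.
Required insertion loss = 87.4 − 85.18 = 2.22 dB.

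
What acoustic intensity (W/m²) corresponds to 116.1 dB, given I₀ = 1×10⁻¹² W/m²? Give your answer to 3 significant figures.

L = 10·log₁₀(I/I₀) ⇒ I = I₀·10^(L/10) = 10⁻¹² × 10^11.61.

0.407 W/m²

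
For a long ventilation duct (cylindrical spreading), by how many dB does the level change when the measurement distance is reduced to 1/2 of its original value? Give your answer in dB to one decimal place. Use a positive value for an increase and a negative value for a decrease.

+3.0 dB

Line-source spreading: ΔL = −10·log₁₀(r₂/r₁).
ΔL = −10·log₁₀(0.5) = +3.01 dB.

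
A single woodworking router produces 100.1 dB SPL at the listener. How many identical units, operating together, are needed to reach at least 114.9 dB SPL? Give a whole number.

31

The shortfall is 114.9 − 100.1 = 14.8 dB, and N units add 10·log₁₀ N, so need 10·log₁₀ N ≥ 14.8.
N ≥ 10^(14.8/10) = 30.200, so N = 31.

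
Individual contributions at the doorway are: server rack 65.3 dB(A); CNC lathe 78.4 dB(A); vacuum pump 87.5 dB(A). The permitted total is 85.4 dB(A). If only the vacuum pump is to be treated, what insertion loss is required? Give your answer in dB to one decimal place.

The untreated sources together contribute 10^(65.3/10) + 10^(78.4/10) = 7.257e+07, i.e. 78.61 dB(A).
To meet 85.4 dB(A) overall, the treated vacuum pump may contribute at most 10^(85.4/10) − 7.257e+07 = 2.742e+08, i.e. 84.38 dB(A).
Required insertion loss = 87.5 − 84.38 = 3.12 dB.

3.1 dB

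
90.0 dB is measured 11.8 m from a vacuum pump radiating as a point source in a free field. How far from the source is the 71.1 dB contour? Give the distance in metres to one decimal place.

104.0 m

For a point source L₁ − L₂ = 20·log₁₀(r₂/r₁), so r₂ = r₁·10^((L₁−L₂)/20).
r₂ = 11.8·10^((90.0−71.1)/20) = 11.8·10^(18.9/20) = 103.96 m.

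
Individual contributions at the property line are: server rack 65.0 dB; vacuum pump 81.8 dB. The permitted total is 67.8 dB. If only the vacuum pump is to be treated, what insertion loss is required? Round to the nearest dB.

The untreated sources together contribute 10^(65.0/10) = 3.162e+06, i.e. 65.00 dB.
The limit corresponds to 10^(67.8/10) = 6.026e+06; subtracting the fixed part leaves 2.863e+06 for the vacuum pump, i.e. 64.57 dB.
Required insertion loss = 81.8 − 64.57 = 17.23 dB.

17 dB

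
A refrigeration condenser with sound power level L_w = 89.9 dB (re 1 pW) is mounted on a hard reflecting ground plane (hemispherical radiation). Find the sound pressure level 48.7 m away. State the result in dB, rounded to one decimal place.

48.2 dB

L_p = L_w − 10·log₁₀(2π·r²) with r = 48.7 m.
2π·r² = 1.49e+04 m², 10·log₁₀ of that is 41.732 dB.
L_p = 89.9 − 41.732 = 48.17 dB.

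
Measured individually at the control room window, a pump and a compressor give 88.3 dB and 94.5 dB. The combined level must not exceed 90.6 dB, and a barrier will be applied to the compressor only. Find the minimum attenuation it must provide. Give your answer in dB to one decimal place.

7.8 dB

Fixed contribution from the other source: Σ 10^(L/10) = 10^(88.3/10) = 6.761e+08 (88.30 dB).
To meet 90.6 dB overall, the treated compressor may contribute at most 10^(90.6/10) − 6.761e+08 = 4.721e+08, i.e. 86.74 dB.
Required insertion loss = 94.5 − 86.74 = 7.76 dB.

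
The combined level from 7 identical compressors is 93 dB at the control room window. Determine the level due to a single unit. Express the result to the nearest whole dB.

For N identical incoherent sources L_total = L₁ + 10·log₁₀ N, so L₁ = 93 − 10·log₁₀(7) = 93 − 8.451.

85 dB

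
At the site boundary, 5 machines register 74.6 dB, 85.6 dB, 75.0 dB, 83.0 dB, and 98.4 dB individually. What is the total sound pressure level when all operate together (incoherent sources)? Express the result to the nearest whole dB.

99 dB

Incoherent sources combine by intensity addition: L_total = 10·log₁₀(Σ 10^(L_i/10)).
Σ 10^(L/10) = 10^(74.6/10) + 10^(85.6/10) + 10^(75.0/10) + 10^(83.0/10) + 10^(98.4/10) = 7.541e+09.
L_total = 10·log₁₀(7.541e+09) = 98.77 dB.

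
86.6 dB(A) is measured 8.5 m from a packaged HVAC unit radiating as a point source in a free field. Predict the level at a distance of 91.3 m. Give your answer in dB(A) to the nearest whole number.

66 dB(A)

Point-source attenuation: ΔL = 20·log₁₀(r₂/r₁) = 20·log₁₀(91.3/8.5) = 20.621 dB.
L₂ = 86.6 − 20·log₁₀(91.3/8.5) = 86.6 − 20.621 = 65.98 dB(A).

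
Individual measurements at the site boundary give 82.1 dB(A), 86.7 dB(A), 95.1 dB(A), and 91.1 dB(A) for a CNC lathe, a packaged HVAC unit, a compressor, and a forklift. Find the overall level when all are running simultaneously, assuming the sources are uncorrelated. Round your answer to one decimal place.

Incoherent sources combine by intensity addition: L_total = 10·log₁₀(Σ 10^(L_i/10)).
Σ 10^(L/10) = 10^(82.1/10) + 10^(86.7/10) + 10^(95.1/10) + 10^(91.1/10) = 5.154e+09.
L_total = 10·log₁₀(5.154e+09) = 97.12 dB(A).

97.1 dB(A)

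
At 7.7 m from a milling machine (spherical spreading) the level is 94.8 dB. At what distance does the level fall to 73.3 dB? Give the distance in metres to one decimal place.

91.5 m

Point-source spreading drops the level by 20·log₁₀(r₂/r₁); inverting, r₂/r₁ = 10^(ΔL/20).
r₂ = 7.7·10^((94.8−73.3)/20) = 7.7·10^(21.5/20) = 91.51 m.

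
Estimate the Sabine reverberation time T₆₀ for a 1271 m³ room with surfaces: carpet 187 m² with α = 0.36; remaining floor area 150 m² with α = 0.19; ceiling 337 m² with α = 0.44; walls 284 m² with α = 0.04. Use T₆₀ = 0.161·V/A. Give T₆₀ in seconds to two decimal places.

Total absorption A = 187·0.36 + 150·0.19 + 337·0.44 + 284·0.04 = 255.46 m² sabins.
T₆₀ = 0.161·V/A = 0.161·1271/255.46 = 0.801 s.

0.80 s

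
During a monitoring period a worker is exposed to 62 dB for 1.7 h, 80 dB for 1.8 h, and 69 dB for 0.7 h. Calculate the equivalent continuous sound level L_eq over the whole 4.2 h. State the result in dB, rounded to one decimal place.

76.5 dB

The energy average is taken in the linear domain: L_eq = 10·log₁₀[(Σ tᵢ·10^(Lᵢ/10))/T], T = 4.2 h.
Σ tᵢ·10^(Lᵢ/10) = 1.7·10^(62/10) + 1.8·10^(80/10) + 0.7·10^(69/10) = 1.883e+08.
L_eq = 10·log₁₀(1.883e+08/4.2) = 76.51 dB.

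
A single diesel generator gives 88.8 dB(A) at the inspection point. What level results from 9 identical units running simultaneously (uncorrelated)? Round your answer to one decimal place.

98.3 dB(A)

L_total = L₁ + 10·log₁₀ N for N identical incoherent sources.
L_total = 88.8 + 10·log₁₀(9) = 88.8 + 9.542 = 98.34 dB(A).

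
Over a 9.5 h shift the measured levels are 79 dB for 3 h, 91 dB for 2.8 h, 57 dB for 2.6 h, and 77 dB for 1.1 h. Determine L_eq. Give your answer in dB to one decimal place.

86.0 dB

Weight each interval's intensity by its duration and average over T = 9.5 h:
Σ tᵢ·10^(Lᵢ/10) = 3·10^(79/10) + 2.8·10^(91/10) + 2.6·10^(57/10) + 1.1·10^(77/10) = 3.820e+09.
L_eq = 10·log₁₀(3.820e+09/9.5) = 86.04 dB.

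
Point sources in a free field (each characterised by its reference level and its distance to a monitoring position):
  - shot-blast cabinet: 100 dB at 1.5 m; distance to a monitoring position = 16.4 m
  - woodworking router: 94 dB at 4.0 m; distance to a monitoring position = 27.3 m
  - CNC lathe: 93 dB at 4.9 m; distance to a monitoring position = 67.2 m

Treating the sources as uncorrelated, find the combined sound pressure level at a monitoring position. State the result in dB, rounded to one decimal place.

Propagate each source to the receiver with L = L_ref − 20·log₁₀(r/r_ref), then add intensities.
shot-blast cabinet: 100 − 20·log₁₀(16.4/1.5) = 100 − 20.78 = 79.22 dB.
woodworking router: 94 − 20·log₁₀(27.3/4.0) = 94 − 16.68 = 77.32 dB.
CNC lathe: 93 − 20·log₁₀(67.2/4.9) = 93 − 22.74 = 70.26 dB.
Σ 10^(L/10) = 1.482e+08 → L_total = 10·log₁₀(1.482e+08) = 81.71 dB.

81.7 dB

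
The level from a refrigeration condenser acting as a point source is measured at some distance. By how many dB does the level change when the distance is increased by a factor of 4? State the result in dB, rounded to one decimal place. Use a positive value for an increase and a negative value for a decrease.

Point-source spreading: ΔL = −20·log₁₀(r₂/r₁).
ΔL = −20·log₁₀(4) = -12.04 dB.

-12.0 dB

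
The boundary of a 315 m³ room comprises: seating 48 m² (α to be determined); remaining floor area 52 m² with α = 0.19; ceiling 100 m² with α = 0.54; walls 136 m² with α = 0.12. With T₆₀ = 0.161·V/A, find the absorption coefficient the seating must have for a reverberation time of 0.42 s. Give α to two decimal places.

0.84

Required total absorption A = 0.161·315/0.42 = 120.75 m².
Absorption from the other surfaces = 52·0.19 + 100·0.54 + 136·0.12 = 80.20 m², so the seating must supply 40.55 m² over 48 m².
α = 40.55/48 = 0.845.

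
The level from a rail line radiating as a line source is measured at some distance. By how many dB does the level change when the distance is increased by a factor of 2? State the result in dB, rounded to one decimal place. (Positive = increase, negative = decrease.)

Line-source spreading: ΔL = −10·log₁₀(r₂/r₁).
ΔL = −10·log₁₀(2) = -3.01 dB.

-3.0 dB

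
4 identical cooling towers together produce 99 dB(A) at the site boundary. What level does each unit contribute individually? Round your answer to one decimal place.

4 equal contributions raise the level by 10·log₁₀ 4 = 6.021 dB, so each unit alone gives 99 − 6.021.

93.0 dB(A)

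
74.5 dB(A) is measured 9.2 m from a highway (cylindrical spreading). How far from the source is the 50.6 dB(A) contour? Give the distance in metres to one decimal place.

2258.3 m

The 23.9 dB drop corresponds to a distance ratio of 10^(23.9/10) for a line source.
r₂ = 9.2·10^((74.5−50.6)/10) = 9.2·10^(23.9/10) = 2258.33 m.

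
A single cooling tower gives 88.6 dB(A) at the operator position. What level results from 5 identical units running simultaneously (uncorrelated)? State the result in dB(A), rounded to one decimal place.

95.6 dB(A)

With 5 equal, uncorrelated contributions the intensity is 5× that of one unit, giving a rise of 10·log₁₀ 5.
L_total = 88.6 + 10·log₁₀(5) = 88.6 + 6.990 = 95.59 dB(A).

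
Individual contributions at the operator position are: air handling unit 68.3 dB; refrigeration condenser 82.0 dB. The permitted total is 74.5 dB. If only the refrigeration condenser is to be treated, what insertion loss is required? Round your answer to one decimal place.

Everything except the refrigeration condenser sums to 10^(68.3/10) = 6.761e+06 in linear terms, 68.30 dB.
To meet 74.5 dB overall, the treated refrigeration condenser may contribute at most 10^(74.5/10) − 6.761e+06 = 2.142e+07, i.e. 73.31 dB.
Required insertion loss = 82.0 − 73.31 = 8.69 dB.

8.7 dB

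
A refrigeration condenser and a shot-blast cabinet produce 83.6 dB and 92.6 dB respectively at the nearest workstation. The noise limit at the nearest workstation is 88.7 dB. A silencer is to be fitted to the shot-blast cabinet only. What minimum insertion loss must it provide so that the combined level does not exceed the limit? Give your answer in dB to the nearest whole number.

6 dB

Everything except the shot-blast cabinet sums to 10^(83.6/10) = 2.291e+08 in linear terms, 83.60 dB.
To meet 88.7 dB overall, the treated shot-blast cabinet may contribute at most 10^(88.7/10) − 2.291e+08 = 5.122e+08, i.e. 87.09 dB.
Required insertion loss = 92.6 − 87.09 = 5.51 dB.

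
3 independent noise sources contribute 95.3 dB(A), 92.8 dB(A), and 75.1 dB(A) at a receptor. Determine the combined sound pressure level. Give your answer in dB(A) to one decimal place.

Incoherent sources combine by intensity addition: L_total = 10·log₁₀(Σ 10^(L_i/10)).
Σ 10^(L/10) = 10^(95.3/10) + 10^(92.8/10) + 10^(75.1/10) = 5.326e+09.
L_total = 10·log₁₀(5.326e+09) = 97.26 dB(A).

97.3 dB(A)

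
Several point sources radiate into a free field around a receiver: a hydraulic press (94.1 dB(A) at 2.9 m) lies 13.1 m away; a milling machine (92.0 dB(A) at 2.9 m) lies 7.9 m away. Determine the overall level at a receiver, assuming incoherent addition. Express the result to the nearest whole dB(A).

First find each source's level at the receiver (point-source: −20·log₁₀(r/r_ref)), then combine on an intensity basis.
hydraulic press: 94.1 − 20·log₁₀(13.1/2.9) = 94.1 − 13.10 = 81.00 dB(A).
milling machine: 92.0 − 20·log₁₀(7.9/2.9) = 92.0 − 8.70 = 83.30 dB(A).
Σ 10^(L/10) = 3.395e+08 → L_total = 10·log₁₀(3.395e+08) = 85.31 dB(A).

85 dB(A)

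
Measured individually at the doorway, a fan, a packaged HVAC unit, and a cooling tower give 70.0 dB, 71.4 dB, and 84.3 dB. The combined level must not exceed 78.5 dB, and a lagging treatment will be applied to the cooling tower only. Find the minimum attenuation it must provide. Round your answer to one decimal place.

7.6 dB

Everything except the cooling tower sums to 10^(70.0/10) + 10^(71.4/10) = 2.380e+07 in linear terms, 73.77 dB.
The limit corresponds to 10^(78.5/10) = 7.079e+07; subtracting the fixed part leaves 4.699e+07 for the cooling tower, i.e. 76.72 dB.
Required insertion loss = 84.3 − 76.72 = 7.58 dB.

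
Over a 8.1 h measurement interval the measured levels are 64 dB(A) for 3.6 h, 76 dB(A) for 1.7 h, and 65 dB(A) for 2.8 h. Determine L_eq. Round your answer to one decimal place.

70.2 dB(A)

Weight each interval's intensity by its duration and average over T = 8.1 h:
Σ tᵢ·10^(Lᵢ/10) = 3.6·10^(64/10) + 1.7·10^(76/10) + 2.8·10^(65/10) = 8.558e+07.
L_eq = 10·log₁₀(8.558e+07/8.1) = 70.24 dB(A).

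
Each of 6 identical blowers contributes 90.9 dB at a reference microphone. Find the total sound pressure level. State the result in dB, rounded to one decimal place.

With 6 equal, uncorrelated contributions the intensity is 6× that of one unit, giving a rise of 10·log₁₀ 6.
L_total = 90.9 + 10·log₁₀(6) = 90.9 + 7.782 = 98.68 dB.

98.7 dB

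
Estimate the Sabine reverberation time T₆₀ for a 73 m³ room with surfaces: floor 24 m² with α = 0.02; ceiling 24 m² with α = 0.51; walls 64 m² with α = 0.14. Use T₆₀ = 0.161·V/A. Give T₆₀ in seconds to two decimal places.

Summing Sᵢαᵢ: 24·0.02 + 24·0.51 + 64·0.14 = 21.68 m².
T₆₀ = 0.161·V/A = 0.161·73/21.68 = 0.542 s.

0.54 s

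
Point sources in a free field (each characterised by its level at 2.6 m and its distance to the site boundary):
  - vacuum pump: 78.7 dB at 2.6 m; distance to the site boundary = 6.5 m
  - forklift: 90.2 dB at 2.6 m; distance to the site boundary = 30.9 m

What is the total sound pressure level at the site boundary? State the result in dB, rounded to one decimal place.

First find each source's level at the receiver (point-source: −20·log₁₀(r/r_ref)), then combine on an intensity basis.
vacuum pump: 78.7 − 20·log₁₀(6.5/2.6) = 78.7 − 7.96 = 70.74 dB.
forklift: 90.2 − 20·log₁₀(30.9/2.6) = 90.2 − 21.50 = 68.70 dB.
Σ 10^(L/10) = 1.927e+07 → L_total = 10·log₁₀(1.927e+07) = 72.85 dB.

72.8 dB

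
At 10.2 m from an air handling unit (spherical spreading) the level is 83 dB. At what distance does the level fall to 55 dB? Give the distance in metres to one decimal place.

256.2 m

For a point source L₁ − L₂ = 20·log₁₀(r₂/r₁), so r₂ = r₁·10^((L₁−L₂)/20).
r₂ = 10.2·10^((83−55)/20) = 10.2·10^(28.0/20) = 256.21 m.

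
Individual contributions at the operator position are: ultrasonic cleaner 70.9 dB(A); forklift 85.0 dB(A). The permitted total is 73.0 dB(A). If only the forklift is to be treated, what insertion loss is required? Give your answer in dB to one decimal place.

16.2 dB

Everything except the forklift sums to 10^(70.9/10) = 1.230e+07 in linear terms, 70.90 dB(A).
The limit corresponds to 10^(73.0/10) = 1.995e+07; subtracting the fixed part leaves 7.650e+06 for the forklift, i.e. 68.84 dB(A).
Required insertion loss = 85.0 − 68.84 = 16.16 dB.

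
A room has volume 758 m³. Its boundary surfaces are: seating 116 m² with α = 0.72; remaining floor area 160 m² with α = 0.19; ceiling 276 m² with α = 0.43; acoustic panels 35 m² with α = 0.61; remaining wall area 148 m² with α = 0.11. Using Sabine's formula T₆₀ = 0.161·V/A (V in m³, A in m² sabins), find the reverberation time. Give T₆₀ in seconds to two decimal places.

Summing Sᵢαᵢ: 116·0.72 + 160·0.19 + 276·0.43 + 35·0.61 + 148·0.11 = 270.23 m².
T₆₀ = 0.161 × 758 / 270.23 = 0.452 s.

0.45 s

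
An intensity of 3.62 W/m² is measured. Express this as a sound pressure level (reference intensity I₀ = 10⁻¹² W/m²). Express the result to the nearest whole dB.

Dividing by I₀ shifts the exponent by 12: I/I₀ = 3.62×10^12.
L = 10·(0.5587 + 12) = 125.59 dB.

126 dB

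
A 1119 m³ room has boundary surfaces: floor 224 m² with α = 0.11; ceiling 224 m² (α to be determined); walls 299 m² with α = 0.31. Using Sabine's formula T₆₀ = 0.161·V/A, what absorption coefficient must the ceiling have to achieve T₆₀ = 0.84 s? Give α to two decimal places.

A = 0.161·V/T₆₀ = 0.161·1119/0.84 = 214.47 m² sabins.
Absorption from the other surfaces = 224·0.11 + 299·0.31 = 117.33 m², so the ceiling must supply 97.14 m² over 224 m².
α = 97.14/224 = 0.434.

0.43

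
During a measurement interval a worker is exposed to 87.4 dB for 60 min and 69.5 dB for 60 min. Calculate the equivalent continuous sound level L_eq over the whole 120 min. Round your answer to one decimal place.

84.5 dB

L_eq = 10·log₁₀[(1/T)·Σ tᵢ·10^(Lᵢ/10)] with T = 120 min.
Σ tᵢ·10^(Lᵢ/10) = 60·10^(87.4/10) + 60·10^(69.5/10) = 3.351e+10.
L_eq = 10·log₁₀(3.351e+10/120) = 84.46 dB.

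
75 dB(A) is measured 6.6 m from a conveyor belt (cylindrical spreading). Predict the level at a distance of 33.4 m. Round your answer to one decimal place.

Cylindrical spreading from a line source gives a 10·log₁₀(r₂/r₁) drop.
L₂ = 75 − 10·log₁₀(33.4/6.6) = 75 − 7.042 = 67.96 dB(A).

68.0 dB(A)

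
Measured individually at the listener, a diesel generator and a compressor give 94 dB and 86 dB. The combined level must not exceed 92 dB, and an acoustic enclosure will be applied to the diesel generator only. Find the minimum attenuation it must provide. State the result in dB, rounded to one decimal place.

Everything except the diesel generator sums to 10^(86/10) = 3.981e+08 in linear terms, 86.00 dB.
To meet 92 dB overall, the treated diesel generator may contribute at most 10^(92/10) − 3.981e+08 = 1.187e+09, i.e. 90.74 dB.
So the diesel generator must be reduced from 94 to 90.74 dB: IL = 3.26 dB.

3.3 dB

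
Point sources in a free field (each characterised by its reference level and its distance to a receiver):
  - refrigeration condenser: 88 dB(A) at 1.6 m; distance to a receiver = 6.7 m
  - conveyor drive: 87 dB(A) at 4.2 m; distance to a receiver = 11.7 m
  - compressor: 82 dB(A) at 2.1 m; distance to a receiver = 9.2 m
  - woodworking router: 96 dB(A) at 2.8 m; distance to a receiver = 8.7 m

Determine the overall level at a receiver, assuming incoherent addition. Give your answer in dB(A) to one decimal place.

87.2 dB(A)

First find each source's level at the receiver (point-source: −20·log₁₀(r/r_ref)), then combine on an intensity basis.
refrigeration condenser: 88 − 20·log₁₀(6.7/1.6) = 88 − 12.44 = 75.56 dB(A).
conveyor drive: 87 − 20·log₁₀(11.7/4.2) = 87 − 8.90 = 78.10 dB(A).
compressor: 82 − 20·log₁₀(9.2/2.1) = 82 − 12.83 = 69.17 dB(A).
woodworking router: 96 − 20·log₁₀(8.7/2.8) = 96 − 9.85 = 86.15 dB(A).
Σ 10^(L/10) = 5.212e+08 → L_total = 10·log₁₀(5.212e+08) = 87.17 dB(A).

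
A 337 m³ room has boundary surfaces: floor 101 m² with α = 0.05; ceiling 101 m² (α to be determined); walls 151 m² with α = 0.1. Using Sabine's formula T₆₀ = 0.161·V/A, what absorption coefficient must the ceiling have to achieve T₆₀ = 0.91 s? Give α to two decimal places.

0.39

A = 0.161·V/T₆₀ = 0.161·337/0.91 = 59.62 m² sabins.
Absorption from the other surfaces = 101·0.05 + 151·0.1 = 20.15 m², so the ceiling must supply 39.47 m² over 101 m².
α = 39.47/101 = 0.391.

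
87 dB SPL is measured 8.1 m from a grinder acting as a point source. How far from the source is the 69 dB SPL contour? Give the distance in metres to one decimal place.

64.3 m

Point-source spreading drops the level by 20·log₁₀(r₂/r₁); inverting, r₂/r₁ = 10^(ΔL/20).
r₂ = 8.1·10^((87−69)/20) = 8.1·10^(18.0/20) = 64.34 m.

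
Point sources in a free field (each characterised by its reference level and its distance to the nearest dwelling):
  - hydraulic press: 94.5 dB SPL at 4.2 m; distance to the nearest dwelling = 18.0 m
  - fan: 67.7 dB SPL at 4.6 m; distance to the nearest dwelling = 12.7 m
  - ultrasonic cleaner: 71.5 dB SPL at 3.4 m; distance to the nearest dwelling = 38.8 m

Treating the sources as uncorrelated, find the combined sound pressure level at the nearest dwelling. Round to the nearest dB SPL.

82 dB SPL

First find each source's level at the receiver (point-source: −20·log₁₀(r/r_ref)), then combine on an intensity basis.
hydraulic press: 94.5 − 20·log₁₀(18.0/4.2) = 94.5 − 12.64 = 81.86 dB SPL.
fan: 67.7 − 20·log₁₀(12.7/4.6) = 67.7 − 8.82 = 58.88 dB SPL.
ultrasonic cleaner: 71.5 − 20·log₁₀(38.8/3.4) = 71.5 − 21.15 = 50.35 dB SPL.
Σ 10^(L/10) = 1.543e+08 → L_total = 10·log₁₀(1.543e+08) = 81.88 dB SPL.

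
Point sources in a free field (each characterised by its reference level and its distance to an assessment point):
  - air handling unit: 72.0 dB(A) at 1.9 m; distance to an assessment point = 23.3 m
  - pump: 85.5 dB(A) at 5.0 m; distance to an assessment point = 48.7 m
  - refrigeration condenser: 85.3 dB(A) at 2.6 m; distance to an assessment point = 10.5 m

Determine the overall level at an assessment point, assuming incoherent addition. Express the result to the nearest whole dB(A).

First find each source's level at the receiver (point-source: −20·log₁₀(r/r_ref)), then combine on an intensity basis.
air handling unit: 72.0 − 20·log₁₀(23.3/1.9) = 72.0 − 21.77 = 50.23 dB(A).
pump: 85.5 − 20·log₁₀(48.7/5.0) = 85.5 − 19.77 = 65.73 dB(A).
refrigeration condenser: 85.3 − 20·log₁₀(10.5/2.6) = 85.3 − 12.12 = 73.18 dB(A).
Σ 10^(L/10) = 2.462e+07 → L_total = 10·log₁₀(2.462e+07) = 73.91 dB(A).

74 dB(A)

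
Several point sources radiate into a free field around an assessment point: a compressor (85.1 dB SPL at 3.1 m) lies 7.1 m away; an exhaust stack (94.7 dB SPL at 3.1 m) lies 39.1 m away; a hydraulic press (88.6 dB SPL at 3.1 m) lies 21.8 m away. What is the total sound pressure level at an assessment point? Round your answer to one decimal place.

Propagate each source to the receiver with L = L_ref − 20·log₁₀(r/r_ref), then add intensities.
compressor: 85.1 − 20·log₁₀(7.1/3.1) = 85.1 − 7.20 = 77.90 dB SPL.
exhaust stack: 94.7 − 20·log₁₀(39.1/3.1) = 94.7 − 22.02 = 72.68 dB SPL.
hydraulic press: 88.6 − 20·log₁₀(21.8/3.1) = 88.6 − 16.94 = 71.66 dB SPL.
Σ 10^(L/10) = 9.489e+07 → L_total = 10·log₁₀(9.489e+07) = 79.77 dB SPL.

79.8 dB SPL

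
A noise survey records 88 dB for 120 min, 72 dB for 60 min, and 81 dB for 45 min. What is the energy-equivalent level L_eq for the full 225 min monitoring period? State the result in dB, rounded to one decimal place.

85.6 dB

L_eq = 10·log₁₀[(1/T)·Σ tᵢ·10^(Lᵢ/10)] with T = 225 min.
Σ tᵢ·10^(Lᵢ/10) = 120·10^(88/10) + 60·10^(72/10) + 45·10^(81/10) = 8.233e+10.
L_eq = 10·log₁₀(8.233e+10/225) = 85.63 dB.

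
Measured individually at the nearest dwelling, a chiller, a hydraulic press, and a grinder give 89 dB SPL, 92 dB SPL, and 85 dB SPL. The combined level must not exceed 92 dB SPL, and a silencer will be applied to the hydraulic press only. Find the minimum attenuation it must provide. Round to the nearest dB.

5 dB

Everything except the hydraulic press sums to 10^(89/10) + 10^(85/10) = 1.111e+09 in linear terms, 90.46 dB SPL.
The limit corresponds to 10^(92/10) = 1.585e+09; subtracting the fixed part leaves 4.743e+08 for the hydraulic press, i.e. 86.76 dB SPL.
So the hydraulic press must be reduced from 92 to 86.76 dB SPL: IL = 5.24 dB.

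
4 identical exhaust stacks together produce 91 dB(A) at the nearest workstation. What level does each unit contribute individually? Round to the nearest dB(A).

85 dB(A)

For N identical incoherent sources L_total = L₁ + 10·log₁₀ N, so L₁ = 91 − 10·log₁₀(4) = 91 − 6.021.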